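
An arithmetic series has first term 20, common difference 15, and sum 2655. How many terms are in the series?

Using S = n/2 × [2a + (n-1)d]
2655 = n/2 × [2(20) + (n-1)(15)]
2655 = n/2 × [40 + 15n - 15]
5310 = n × [25 + 15n]
15n² + (25)n - 5310 = 0
Discriminant: Δ = (25)² - 4(15)(-5310) = 625 + 318600 = 319225
√Δ = 565
n = [-(25) + √Δ] / (2·15) = (-25 + 565) / 30 = 540 / 30 = 18
(The negative root is discarded since n must be a positive integer.)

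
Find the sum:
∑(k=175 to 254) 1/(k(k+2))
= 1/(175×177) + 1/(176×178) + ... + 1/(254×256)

Partial fractions: 1/(k(k+2)) = (1/2)[1/k - 1/(k+2)]
Telescoping leaves the first two and last two terms:
= (1/2)[1/175 + 1/176 - 1/255 - 1/256]
= 89681/50265600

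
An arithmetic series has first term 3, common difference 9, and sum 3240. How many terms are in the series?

Using S = n/2 × [2a + (n-1)d]
3240 = n/2 × [2(3) + (n-1)(9)]
3240 = n/2 × [6 + 9n - 9]
6480 = n × [-3 + 9n]
9n² + (-3)n - 6480 = 0
Discriminant: Δ = (-3)² - 4(9)(-6480) = 9 + 233280 = 233289
√Δ = 483
n = [-(-3) + √Δ] / (2·9) = (3 + 483) / 18 = 486 / 18 = 27
(The negative root is discarded since n must be a positive integer.)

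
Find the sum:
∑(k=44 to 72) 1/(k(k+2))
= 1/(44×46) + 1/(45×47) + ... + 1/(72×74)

Partial fractions: 1/(k(k+2)) = (1/2)[1/k - 1/(k+2)]
Telescoping leaves the first two and last two terms:
= (1/2)[1/44 + 1/45 - 1/73 - 1/74]
= 94859/10695960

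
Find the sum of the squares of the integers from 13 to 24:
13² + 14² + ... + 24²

Use ∑_{k=1}^{n} k² = n(n+1)(2n+1)/6, then subtract the first 12 terms.
∑_{k=1}^{24} k² = 24×25×49/6 = 4900
∑_{k=1}^{12} k² = 12×13×25/6 = 650
∑_{k=13}^{24} k² = 4900 - 650 = 4250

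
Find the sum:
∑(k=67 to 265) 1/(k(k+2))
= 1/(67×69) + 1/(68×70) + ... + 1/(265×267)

Partial fractions: 1/(k(k+2)) = (1/2)[1/k - 1/(k+2)]
Telescoping leaves the first two and last two terms:
= (1/2)[1/67 + 1/68 - 1/266 - 1/267]
= 3579811/323576232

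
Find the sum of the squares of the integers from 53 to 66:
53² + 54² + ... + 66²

Use ∑_{k=1}^{n} k² = n(n+1)(2n+1)/6, then subtract the first 52 terms.
∑_{k=1}^{66} k² = 66×67×133/6 = 98021
∑_{k=1}^{52} k² = 52×53×105/6 = 48230
∑_{k=53}^{66} k² = 98021 - 48230 = 49791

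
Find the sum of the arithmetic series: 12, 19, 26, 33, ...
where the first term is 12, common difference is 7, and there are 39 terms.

Sₙ = n/2 × (first + last)
Last term = a + (n-1)d = 12 + (39-1)×7 = 278
S_39 = 39/2 × (12 + 278)
S_39 = 39/2 × 290 = 5655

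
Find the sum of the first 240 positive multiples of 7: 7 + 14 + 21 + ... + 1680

Factor out 7: = 7(1 + 2 + ... + 240) = 7 × n(n+1)/2
= 7 × 240×241/2
= 7 × 28920
= 202440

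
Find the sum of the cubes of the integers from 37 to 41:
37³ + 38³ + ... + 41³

Use ∑_{k=1}^{n} k³ = [n(n+1)/2]², then subtract the first 36 terms.
∑_{k=1}^{41} k³ = [41×42/2]² = 861² = 741321
∑_{k=1}^{36} k³ = [36×37/2]² = 666² = 443556
∑_{k=37}^{41} k³ = 741321 - 443556 = 297765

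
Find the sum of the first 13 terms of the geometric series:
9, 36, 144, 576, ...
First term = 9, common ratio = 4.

Sₙ = a(1 - rⁿ) / (1 - r)
S_13 = 9(1 - 4^13) / (1 - 4)
S_13 = 9(1 - 67108864) / (-3)
S_13 = 201326589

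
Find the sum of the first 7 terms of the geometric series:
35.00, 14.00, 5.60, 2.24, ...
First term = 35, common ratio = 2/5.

Sₙ = a(1 - rⁿ) / (1 - r)
S_7 = 35(1 - (2/5)^7) / (1 - (2/5))
S_7 = 35(1 - (128/78125)) / (3/5)
S_7 = 181993/3125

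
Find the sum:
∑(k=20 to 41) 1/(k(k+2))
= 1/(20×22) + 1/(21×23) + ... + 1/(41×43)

Partial fractions: 1/(k(k+2)) = (1/2)[1/k - 1/(k+2)]
Telescoping leaves the first two and last two terms:
= (1/2)[1/20 + 1/21 - 1/42 - 1/43]
= 913/36120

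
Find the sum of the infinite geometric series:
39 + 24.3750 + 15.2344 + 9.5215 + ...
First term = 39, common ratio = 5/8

For |r| < 1, S = a / (1 - r)
S = 39 / (1 - (5/8))
S = 39 / (3/8)
S = 104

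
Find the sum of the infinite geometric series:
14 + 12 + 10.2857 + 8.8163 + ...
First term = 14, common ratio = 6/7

For |r| < 1, S = a / (1 - r)
S = 14 / (1 - (6/7))
S = 14 / (1/7)
S = 98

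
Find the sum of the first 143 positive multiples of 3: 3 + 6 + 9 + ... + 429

Factor out 3: = 3(1 + 2 + ... + 143) = 3 × n(n+1)/2
= 3 × 143×144/2
= 3 × 10296
= 30888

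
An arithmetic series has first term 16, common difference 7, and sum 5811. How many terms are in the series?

Using S = n/2 × [2a + (n-1)d]
5811 = n/2 × [2(16) + (n-1)(7)]
5811 = n/2 × [32 + 7n - 7]
11622 = n × [25 + 7n]
7n² + (25)n - 11622 = 0
Discriminant: Δ = (25)² - 4(7)(-11622) = 625 + 325416 = 326041
√Δ = 571
n = [-(25) + √Δ] / (2·7) = (-25 + 571) / 14 = 546 / 14 = 39
(The negative root is discarded since n must be a positive integer.)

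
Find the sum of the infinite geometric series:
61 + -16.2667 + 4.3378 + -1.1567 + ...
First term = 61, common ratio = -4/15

For |r| < 1, S = a / (1 - r)
S = 61 / (1 - (-4/15))
S = 61 / (19/15)
S = 915/19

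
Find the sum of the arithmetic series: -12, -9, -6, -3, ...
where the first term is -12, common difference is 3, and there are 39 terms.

Sₙ = n/2 × (first + last)
Last term = a + (n-1)d = -12 + (39-1)×3 = 102
S_39 = 39/2 × (-12 + 102)
S_39 = 39/2 × 90 = 1755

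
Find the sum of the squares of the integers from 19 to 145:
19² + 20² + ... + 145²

Use ∑_{k=1}^{n} k² = n(n+1)(2n+1)/6, then subtract the first 18 terms.
∑_{k=1}^{145} k² = 145×146×291/6 = 1026745
∑_{k=1}^{18} k² = 18×19×37/6 = 2109
∑_{k=19}^{145} k² = 1026745 - 2109 = 1024636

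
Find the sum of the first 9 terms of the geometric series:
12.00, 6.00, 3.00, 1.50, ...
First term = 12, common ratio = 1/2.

Sₙ = a(1 - rⁿ) / (1 - r)
S_9 = 12(1 - (1/2)^9) / (1 - (1/2))
S_9 = 12(1 - (1/512)) / (1/2)
S_9 = 1533/64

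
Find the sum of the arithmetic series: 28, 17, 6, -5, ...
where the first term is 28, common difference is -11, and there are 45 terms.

Sₙ = n/2 × (first + last)
Last term = a + (n-1)d = 28 + (45-1)×(-11) = -456
S_45 = 45/2 × (28 + (-456))
S_45 = 45/2 × (-428) = -9630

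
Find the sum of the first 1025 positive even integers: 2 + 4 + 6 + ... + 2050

Sum of first n even numbers = n(n+1)
= 1025×1026
= 1051650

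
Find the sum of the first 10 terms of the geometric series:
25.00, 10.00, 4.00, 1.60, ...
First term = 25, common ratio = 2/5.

Sₙ = a(1 - rⁿ) / (1 - r)
S_10 = 25(1 - (2/5)^10) / (1 - (2/5))
S_10 = 25(1 - (1024/9765625)) / (3/5)
S_10 = 3254867/78125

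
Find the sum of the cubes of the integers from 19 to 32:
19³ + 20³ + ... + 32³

Use ∑_{k=1}^{n} k³ = [n(n+1)/2]², then subtract the first 18 terms.
∑_{k=1}^{32} k³ = [32×33/2]² = 528² = 278784
∑_{k=1}^{18} k³ = [18×19/2]² = 171² = 29241
∑_{k=19}^{32} k³ = 278784 - 29241 = 249543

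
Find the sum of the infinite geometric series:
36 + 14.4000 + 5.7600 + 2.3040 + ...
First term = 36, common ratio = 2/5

For |r| < 1, S = a / (1 - r)
S = 36 / (1 - (2/5))
S = 36 / (3/5)
S = 60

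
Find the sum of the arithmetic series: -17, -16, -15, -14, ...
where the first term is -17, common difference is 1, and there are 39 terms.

Sₙ = n/2 × (first + last)
Last term = a + (n-1)d = -17 + (39-1)×1 = 21
S_39 = 39/2 × (-17 + 21)
S_39 = 39/2 × 4 = 78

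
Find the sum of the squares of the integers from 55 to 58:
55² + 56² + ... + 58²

Use ∑_{k=1}^{n} k² = n(n+1)(2n+1)/6, then subtract the first 54 terms.
∑_{k=1}^{58} k² = 58×59×117/6 = 66729
∑_{k=1}^{54} k² = 54×55×109/6 = 53955
∑_{k=55}^{58} k² = 66729 - 53955 = 12774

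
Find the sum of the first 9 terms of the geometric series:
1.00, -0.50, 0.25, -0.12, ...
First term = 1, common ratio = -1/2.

Sₙ = a(1 - rⁿ) / (1 - r)
S_9 = 1(1 - (-1/2)^9) / (1 - (-1/2))
S_9 = 1(1 - (-1/512)) / (3/2)
S_9 = 171/256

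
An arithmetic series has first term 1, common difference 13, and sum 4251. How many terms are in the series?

Using S = n/2 × [2a + (n-1)d]
4251 = n/2 × [2(1) + (n-1)(13)]
4251 = n/2 × [2 + 13n - 13]
8502 = n × [-11 + 13n]
13n² + (-11)n - 8502 = 0
Discriminant: Δ = (-11)² - 4(13)(-8502) = 121 + 442104 = 442225
√Δ = 665
n = [-(-11) + √Δ] / (2·13) = (11 + 665) / 26 = 676 / 26 = 26
(The negative root is discarded since n must be a positive integer.)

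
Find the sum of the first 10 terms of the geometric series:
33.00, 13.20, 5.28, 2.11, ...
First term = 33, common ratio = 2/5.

Sₙ = a(1 - rⁿ) / (1 - r)
S_10 = 33(1 - (2/5)^10) / (1 - (2/5))
S_10 = 33(1 - (1024/9765625)) / (3/5)
S_10 = 107410611/1953125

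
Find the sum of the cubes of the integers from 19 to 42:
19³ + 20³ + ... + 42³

Use ∑_{k=1}^{n} k³ = [n(n+1)/2]², then subtract the first 18 terms.
∑_{k=1}^{42} k³ = [42×43/2]² = 903² = 815409
∑_{k=1}^{18} k³ = [18×19/2]² = 171² = 29241
∑_{k=19}^{42} k³ = 815409 - 29241 = 786168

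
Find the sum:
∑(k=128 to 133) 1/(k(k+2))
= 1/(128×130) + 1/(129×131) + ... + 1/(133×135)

Partial fractions: 1/(k(k+2)) = (1/2)[1/k - 1/(k+2)]
Telescoping leaves the first two and last two terms:
= (1/2)[1/128 + 1/129 - 1/134 - 1/135]
= 34567/99567360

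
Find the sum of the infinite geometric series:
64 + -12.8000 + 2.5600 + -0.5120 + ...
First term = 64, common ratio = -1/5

For |r| < 1, S = a / (1 - r)
S = 64 / (1 - (-1/5))
S = 64 / (6/5)
S = 160/3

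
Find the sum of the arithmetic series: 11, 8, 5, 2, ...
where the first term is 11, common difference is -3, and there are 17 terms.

Sₙ = n/2 × (first + last)
Last term = a + (n-1)d = 11 + (17-1)×(-3) = -37
S_17 = 17/2 × (11 + (-37))
S_17 = 17/2 × (-26) = -221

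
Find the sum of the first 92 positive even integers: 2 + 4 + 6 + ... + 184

Sum of first n even numbers = n(n+1)
= 92×93
= 8556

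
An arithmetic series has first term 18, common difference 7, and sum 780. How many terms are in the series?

Using S = n/2 × [2a + (n-1)d]
780 = n/2 × [2(18) + (n-1)(7)]
780 = n/2 × [36 + 7n - 7]
1560 = n × [29 + 7n]
7n² + (29)n - 1560 = 0
Discriminant: Δ = (29)² - 4(7)(-1560) = 841 + 43680 = 44521
√Δ = 211
n = [-(29) + √Δ] / (2·7) = (-29 + 211) / 14 = 182 / 14 = 13
(The negative root is discarded since n must be a positive integer.)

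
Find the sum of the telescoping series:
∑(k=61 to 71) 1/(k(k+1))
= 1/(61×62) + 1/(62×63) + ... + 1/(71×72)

Partial fractions: 1/(k(k+1)) = 1/k - 1/(k+1)
The series telescopes:
= (1/61 - 1/62) + (1/62 - 1/63) + ... + (1/71 - 1/72)
= 1/61 - 1/72
= 11/4392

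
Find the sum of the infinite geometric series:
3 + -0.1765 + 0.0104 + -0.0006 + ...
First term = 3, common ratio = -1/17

For |r| < 1, S = a / (1 - r)
S = 3 / (1 - (-1/17))
S = 3 / (18/17)
S = 17/6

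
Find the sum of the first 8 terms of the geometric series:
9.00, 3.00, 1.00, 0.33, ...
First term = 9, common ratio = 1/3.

Sₙ = a(1 - rⁿ) / (1 - r)
S_8 = 9(1 - (1/3)^8) / (1 - (1/3))
S_8 = 9(1 - (1/6561)) / (2/3)
S_8 = 3280/243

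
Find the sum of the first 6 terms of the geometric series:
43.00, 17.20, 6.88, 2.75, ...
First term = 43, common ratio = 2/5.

Sₙ = a(1 - rⁿ) / (1 - r)
S_6 = 43(1 - (2/5)^6) / (1 - (2/5))
S_6 = 43(1 - (64/15625)) / (3/5)
S_6 = 223041/3125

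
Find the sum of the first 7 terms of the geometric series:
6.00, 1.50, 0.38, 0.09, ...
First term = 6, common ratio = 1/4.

Sₙ = a(1 - rⁿ) / (1 - r)
S_7 = 6(1 - (1/4)^7) / (1 - (1/4))
S_7 = 6(1 - (1/16384)) / (3/4)
S_7 = 16383/2048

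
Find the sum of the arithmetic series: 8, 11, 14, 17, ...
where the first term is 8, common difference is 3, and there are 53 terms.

Sₙ = n/2 × (first + last)
Last term = a + (n-1)d = 8 + (53-1)×3 = 164
S_53 = 53/2 × (8 + 164)
S_53 = 53/2 × 172 = 4558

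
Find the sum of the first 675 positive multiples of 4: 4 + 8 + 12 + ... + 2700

Factor out 4: = 4(1 + 2 + ... + 675) = 4 × n(n+1)/2
= 4 × 675×676/2
= 4 × 228150
= 912600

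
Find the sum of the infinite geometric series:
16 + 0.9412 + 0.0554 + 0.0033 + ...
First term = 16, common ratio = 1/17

For |r| < 1, S = a / (1 - r)
S = 16 / (1 - (1/17))
S = 16 / (16/17)
S = 17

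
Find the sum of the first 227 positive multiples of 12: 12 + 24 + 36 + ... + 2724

Factor out 12: = 12(1 + 2 + ... + 227) = 12 × n(n+1)/2
= 12 × 227×228/2
= 12 × 25878
= 310536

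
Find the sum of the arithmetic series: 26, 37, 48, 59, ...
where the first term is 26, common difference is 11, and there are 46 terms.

Sₙ = n/2 × (first + last)
Last term = a + (n-1)d = 26 + (46-1)×11 = 521
S_46 = 46/2 × (26 + 521)
S_46 = 46/2 × 547 = 12581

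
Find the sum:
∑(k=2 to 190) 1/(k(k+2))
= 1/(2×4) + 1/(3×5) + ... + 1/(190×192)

Partial fractions: 1/(k(k+2)) = (1/2)[1/k - 1/(k+2)]
Telescoping leaves the first two and last two terms:
= (1/2)[1/2 + 1/3 - 1/191 - 1/192]
= 10059/24448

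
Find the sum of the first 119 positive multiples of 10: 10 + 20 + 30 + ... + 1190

Factor out 10: = 10(1 + 2 + ... + 119) = 10 × n(n+1)/2
= 10 × 119×120/2
= 10 × 7140
= 71400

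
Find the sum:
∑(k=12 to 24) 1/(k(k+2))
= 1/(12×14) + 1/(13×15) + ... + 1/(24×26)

Partial fractions: 1/(k(k+2)) = (1/2)[1/k - 1/(k+2)]
Telescoping leaves the first two and last two terms:
= (1/2)[1/12 + 1/13 - 1/25 - 1/26]
= 319/7800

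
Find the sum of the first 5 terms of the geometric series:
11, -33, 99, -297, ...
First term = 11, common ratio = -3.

Sₙ = a(1 - rⁿ) / (1 - r)
S_5 = 11(1 - (-3)^5) / (1 - (-3))
S_5 = 11(1 - (-243)) / (4)
S_5 = 671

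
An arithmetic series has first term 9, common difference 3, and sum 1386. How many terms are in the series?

Using S = n/2 × [2a + (n-1)d]
1386 = n/2 × [2(9) + (n-1)(3)]
1386 = n/2 × [18 + 3n - 3]
2772 = n × [15 + 3n]
3n² + (15)n - 2772 = 0
Discriminant: Δ = (15)² - 4(3)(-2772) = 225 + 33264 = 33489
√Δ = 183
n = [-(15) + √Δ] / (2·3) = (-15 + 183) / 6 = 168 / 6 = 28
(The negative root is discarded since n must be a positive integer.)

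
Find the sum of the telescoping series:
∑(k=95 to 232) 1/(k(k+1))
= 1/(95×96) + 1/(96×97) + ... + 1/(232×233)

Partial fractions: 1/(k(k+1)) = 1/k - 1/(k+1)
The series telescopes:
= (1/95 - 1/96) + (1/96 - 1/97) + ... + (1/232 - 1/233)
= 1/95 - 1/233
= 138/22135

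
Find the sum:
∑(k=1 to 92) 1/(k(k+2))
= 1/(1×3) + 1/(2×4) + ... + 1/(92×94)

Partial fractions: 1/(k(k+2)) = (1/2)[1/k - 1/(k+2)]
Telescoping leaves the first two and last two terms:
= (1/2)[1/1 + 1/2 - 1/93 - 1/94]
= 6463/8742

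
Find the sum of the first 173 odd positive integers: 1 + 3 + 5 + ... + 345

Sum of first n odd numbers = n²
= 173²
= 29929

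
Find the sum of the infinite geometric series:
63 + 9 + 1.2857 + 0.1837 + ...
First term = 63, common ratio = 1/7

For |r| < 1, S = a / (1 - r)
S = 63 / (1 - (1/7))
S = 63 / (6/7)
S = 147/2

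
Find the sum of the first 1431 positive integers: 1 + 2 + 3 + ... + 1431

Formula: ∑k = n(n+1)/2
= 1431×1432/2
= 2049192/2
= 1024596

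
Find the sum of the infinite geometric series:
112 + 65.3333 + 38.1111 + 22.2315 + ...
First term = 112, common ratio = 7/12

For |r| < 1, S = a / (1 - r)
S = 112 / (1 - (7/12))
S = 112 / (5/12)
S = 1344/5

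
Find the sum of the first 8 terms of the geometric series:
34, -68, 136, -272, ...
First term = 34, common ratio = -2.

Sₙ = a(1 - rⁿ) / (1 - r)
S_8 = 34(1 - (-2)^8) / (1 - (-2))
S_8 = 34(1 - 256) / (3)
S_8 = -2890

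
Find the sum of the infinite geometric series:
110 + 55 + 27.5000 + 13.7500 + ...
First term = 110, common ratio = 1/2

For |r| < 1, S = a / (1 - r)
S = 110 / (1 - (1/2))
S = 110 / (1/2)
S = 220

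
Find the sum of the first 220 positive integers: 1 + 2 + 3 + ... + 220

Formula: ∑k = n(n+1)/2
= 220×221/2
= 48620/2
= 24310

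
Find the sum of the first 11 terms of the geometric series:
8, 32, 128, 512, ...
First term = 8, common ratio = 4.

Sₙ = a(1 - rⁿ) / (1 - r)
S_11 = 8(1 - 4^11) / (1 - 4)
S_11 = 8(1 - 4194304) / (-3)
S_11 = 11184808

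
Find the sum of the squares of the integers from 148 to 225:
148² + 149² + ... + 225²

Use ∑_{k=1}^{n} k² = n(n+1)(2n+1)/6, then subtract the first 147 terms.
∑_{k=1}^{225} k² = 225×226×451/6 = 3822225
∑_{k=1}^{147} k² = 147×148×295/6 = 1069670
∑_{k=148}^{225} k² = 3822225 - 1069670 = 2752555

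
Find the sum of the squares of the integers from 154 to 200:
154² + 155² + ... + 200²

Use ∑_{k=1}^{n} k² = n(n+1)(2n+1)/6, then subtract the first 153 terms.
∑_{k=1}^{200} k² = 200×201×401/6 = 2686700
∑_{k=1}^{153} k² = 153×154×307/6 = 1205589
∑_{k=154}^{200} k² = 2686700 - 1205589 = 1481111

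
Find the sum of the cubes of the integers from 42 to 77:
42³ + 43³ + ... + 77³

Use ∑_{k=1}^{n} k³ = [n(n+1)/2]², then subtract the first 41 terms.
∑_{k=1}^{77} k³ = [77×78/2]² = 3003² = 9018009
∑_{k=1}^{41} k³ = [41×42/2]² = 861² = 741321
∑_{k=42}^{77} k³ = 9018009 - 741321 = 8276688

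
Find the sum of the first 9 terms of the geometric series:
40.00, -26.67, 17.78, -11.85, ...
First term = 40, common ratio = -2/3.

Sₙ = a(1 - rⁿ) / (1 - r)
S_9 = 40(1 - (-2/3)^9) / (1 - (-2/3))
S_9 = 40(1 - (-512/19683)) / (5/3)
S_9 = 161560/6561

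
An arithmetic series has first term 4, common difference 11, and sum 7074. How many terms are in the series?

Using S = n/2 × [2a + (n-1)d]
7074 = n/2 × [2(4) + (n-1)(11)]
7074 = n/2 × [8 + 11n - 11]
14148 = n × [-3 + 11n]
11n² + (-3)n - 14148 = 0
Discriminant: Δ = (-3)² - 4(11)(-14148) = 9 + 622512 = 622521
√Δ = 789
n = [-(-3) + √Δ] / (2·11) = (3 + 789) / 22 = 792 / 22 = 36
(The negative root is discarded since n must be a positive integer.)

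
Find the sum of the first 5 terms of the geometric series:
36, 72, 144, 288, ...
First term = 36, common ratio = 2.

Sₙ = a(1 - rⁿ) / (1 - r)
S_5 = 36(1 - 2^5) / (1 - 2)
S_5 = 36(1 - 32) / (-1)
S_5 = 1116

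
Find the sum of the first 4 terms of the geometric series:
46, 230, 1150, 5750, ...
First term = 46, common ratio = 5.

Sₙ = a(1 - rⁿ) / (1 - r)
S_4 = 46(1 - 5^4) / (1 - 5)
S_4 = 46(1 - 625) / (-4)
S_4 = 7176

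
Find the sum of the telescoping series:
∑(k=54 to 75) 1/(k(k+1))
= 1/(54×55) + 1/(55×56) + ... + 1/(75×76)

Partial fractions: 1/(k(k+1)) = 1/k - 1/(k+1)
The series telescopes:
= (1/54 - 1/55) + (1/55 - 1/56) + ... + (1/75 - 1/76)
= 1/54 - 1/76
= 11/2052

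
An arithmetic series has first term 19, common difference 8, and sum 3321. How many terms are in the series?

Using S = n/2 × [2a + (n-1)d]
3321 = n/2 × [2(19) + (n-1)(8)]
3321 = n/2 × [38 + 8n - 8]
6642 = n × [30 + 8n]
8n² + (30)n - 6642 = 0
Discriminant: Δ = (30)² - 4(8)(-6642) = 900 + 212544 = 213444
√Δ = 462
n = [-(30) + √Δ] / (2·8) = (-30 + 462) / 16 = 432 / 16 = 27
(The negative root is discarded since n must be a positive integer.)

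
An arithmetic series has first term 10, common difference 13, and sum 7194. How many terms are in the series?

Using S = n/2 × [2a + (n-1)d]
7194 = n/2 × [2(10) + (n-1)(13)]
7194 = n/2 × [20 + 13n - 13]
14388 = n × [7 + 13n]
13n² + (7)n - 14388 = 0
Discriminant: Δ = (7)² - 4(13)(-14388) = 49 + 748176 = 748225
√Δ = 865
n = [-(7) + √Δ] / (2·13) = (-7 + 865) / 26 = 858 / 26 = 33
(The negative root is discarded since n must be a positive integer.)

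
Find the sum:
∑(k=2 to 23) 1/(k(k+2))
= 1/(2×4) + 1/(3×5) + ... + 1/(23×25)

Partial fractions: 1/(k(k+2)) = (1/2)[1/k - 1/(k+2)]
Telescoping leaves the first two and last two terms:
= (1/2)[1/2 + 1/3 - 1/24 - 1/25]
= 451/1200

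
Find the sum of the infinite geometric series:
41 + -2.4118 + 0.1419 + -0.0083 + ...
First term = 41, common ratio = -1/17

For |r| < 1, S = a / (1 - r)
S = 41 / (1 - (-1/17))
S = 41 / (18/17)
S = 697/18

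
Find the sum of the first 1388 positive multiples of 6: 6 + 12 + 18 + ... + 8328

Factor out 6: = 6(1 + 2 + ... + 1388) = 6 × n(n+1)/2
= 6 × 1388×1389/2
= 6 × 963966
= 5783796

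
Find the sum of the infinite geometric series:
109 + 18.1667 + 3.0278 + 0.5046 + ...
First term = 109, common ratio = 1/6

For |r| < 1, S = a / (1 - r)
S = 109 / (1 - (1/6))
S = 109 / (5/6)
S = 654/5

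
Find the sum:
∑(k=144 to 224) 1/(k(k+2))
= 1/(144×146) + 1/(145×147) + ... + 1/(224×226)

Partial fractions: 1/(k(k+2)) = (1/2)[1/k - 1/(k+2)]
Telescoping leaves the first two and last two terms:
= (1/2)[1/144 + 1/145 - 1/225 - 1/226]
= 6517/2621600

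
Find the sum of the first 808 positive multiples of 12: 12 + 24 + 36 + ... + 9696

Factor out 12: = 12(1 + 2 + ... + 808) = 12 × n(n+1)/2
= 12 × 808×809/2
= 12 × 326836
= 3922032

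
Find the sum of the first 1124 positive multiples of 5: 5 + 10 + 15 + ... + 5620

Factor out 5: = 5(1 + 2 + ... + 1124) = 5 × n(n+1)/2
= 5 × 1124×1125/2
= 5 × 632250
= 3161250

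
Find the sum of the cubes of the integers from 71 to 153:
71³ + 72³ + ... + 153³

Use ∑_{k=1}^{n} k³ = [n(n+1)/2]², then subtract the first 70 terms.
∑_{k=1}^{153} k³ = [153×154/2]² = 11781² = 138791961
∑_{k=1}^{70} k³ = [70×71/2]² = 2485² = 6175225
∑_{k=71}^{153} k³ = 138791961 - 6175225 = 132616736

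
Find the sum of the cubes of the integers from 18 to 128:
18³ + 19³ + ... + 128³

Use ∑_{k=1}^{n} k³ = [n(n+1)/2]², then subtract the first 17 terms.
∑_{k=1}^{128} k³ = [128×129/2]² = 8256² = 68161536
∑_{k=1}^{17} k³ = [17×18/2]² = 153² = 23409
∑_{k=18}^{128} k³ = 68161536 - 23409 = 68138127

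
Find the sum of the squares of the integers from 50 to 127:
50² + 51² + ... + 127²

Use ∑_{k=1}^{n} k² = n(n+1)(2n+1)/6, then subtract the first 49 terms.
∑_{k=1}^{127} k² = 127×128×255/6 = 690880
∑_{k=1}^{49} k² = 49×50×99/6 = 40425
∑_{k=50}^{127} k² = 690880 - 40425 = 650455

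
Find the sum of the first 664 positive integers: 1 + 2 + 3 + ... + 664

Formula: ∑k = n(n+1)/2
= 664×665/2
= 441560/2
= 220780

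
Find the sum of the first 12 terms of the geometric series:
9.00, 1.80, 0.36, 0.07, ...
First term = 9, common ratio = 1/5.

Sₙ = a(1 - rⁿ) / (1 - r)
S_12 = 9(1 - (1/5)^12) / (1 - (1/5))
S_12 = 9(1 - (1/244140625)) / (4/5)
S_12 = 549316404/48828125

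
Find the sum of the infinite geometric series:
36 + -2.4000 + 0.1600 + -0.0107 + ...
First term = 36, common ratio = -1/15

For |r| < 1, S = a / (1 - r)
S = 36 / (1 - (-1/15))
S = 36 / (16/15)
S = 135/4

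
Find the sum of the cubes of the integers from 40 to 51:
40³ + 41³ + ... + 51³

Use ∑_{k=1}^{n} k³ = [n(n+1)/2]², then subtract the first 39 terms.
∑_{k=1}^{51} k³ = [51×52/2]² = 1326² = 1758276
∑_{k=1}^{39} k³ = [39×40/2]² = 780² = 608400
∑_{k=40}^{51} k³ = 1758276 - 608400 = 1149876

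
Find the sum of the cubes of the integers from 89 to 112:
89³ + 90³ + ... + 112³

Use ∑_{k=1}^{n} k³ = [n(n+1)/2]², then subtract the first 88 terms.
∑_{k=1}^{112} k³ = [112×113/2]² = 6328² = 40043584
∑_{k=1}^{88} k³ = [88×89/2]² = 3916² = 15335056
∑_{k=89}^{112} k³ = 40043584 - 15335056 = 24708528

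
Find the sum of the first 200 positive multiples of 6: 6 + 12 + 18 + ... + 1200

Factor out 6: = 6(1 + 2 + ... + 200) = 6 × n(n+1)/2
= 6 × 200×201/2
= 6 × 20100
= 120600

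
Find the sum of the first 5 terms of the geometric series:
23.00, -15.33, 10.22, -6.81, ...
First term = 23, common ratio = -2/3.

Sₙ = a(1 - rⁿ) / (1 - r)
S_5 = 23(1 - (-2/3)^5) / (1 - (-2/3))
S_5 = 23(1 - (-32/243)) / (5/3)
S_5 = 1265/81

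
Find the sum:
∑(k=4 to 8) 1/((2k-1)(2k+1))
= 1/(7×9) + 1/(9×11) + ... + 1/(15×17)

Partial fractions: 1/((2k-1)(2k+1)) = (1/2)[1/(2k-1) - 1/(2k+1)]
The series telescopes:
= (1/2)[1/7 - 1/17]
= 5/119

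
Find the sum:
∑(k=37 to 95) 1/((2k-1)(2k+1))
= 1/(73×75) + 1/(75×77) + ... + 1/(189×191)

Partial fractions: 1/((2k-1)(2k+1)) = (1/2)[1/(2k-1) - 1/(2k+1)]
The series telescopes:
= (1/2)[1/73 - 1/191]
= 59/13943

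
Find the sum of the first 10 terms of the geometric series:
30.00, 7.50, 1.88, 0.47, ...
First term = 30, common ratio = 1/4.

Sₙ = a(1 - rⁿ) / (1 - r)
S_10 = 30(1 - (1/4)^10) / (1 - (1/4))
S_10 = 30(1 - (1/1048576)) / (3/4)
S_10 = 5242875/131072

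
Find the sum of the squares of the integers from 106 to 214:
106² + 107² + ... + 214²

Use ∑_{k=1}^{n} k² = n(n+1)(2n+1)/6, then subtract the first 105 terms.
∑_{k=1}^{214} k² = 214×215×429/6 = 3289715
∑_{k=1}^{105} k² = 105×106×211/6 = 391405
∑_{k=106}^{214} k² = 3289715 - 391405 = 2898310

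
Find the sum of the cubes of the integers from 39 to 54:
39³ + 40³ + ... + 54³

Use ∑_{k=1}^{n} k³ = [n(n+1)/2]², then subtract the first 38 terms.
∑_{k=1}^{54} k³ = [54×55/2]² = 1485² = 2205225
∑_{k=1}^{38} k³ = [38×39/2]² = 741² = 549081
∑_{k=39}^{54} k³ = 2205225 - 549081 = 1656144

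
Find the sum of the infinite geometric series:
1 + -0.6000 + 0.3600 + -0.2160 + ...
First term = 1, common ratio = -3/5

For |r| < 1, S = a / (1 - r)
S = 1 / (1 - (-3/5))
S = 1 / (8/5)
S = 5/8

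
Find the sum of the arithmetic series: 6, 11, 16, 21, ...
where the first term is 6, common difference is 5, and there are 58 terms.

Sₙ = n/2 × (first + last)
Last term = a + (n-1)d = 6 + (58-1)×5 = 291
S_58 = 58/2 × (6 + 291)
S_58 = 58/2 × 297 = 8613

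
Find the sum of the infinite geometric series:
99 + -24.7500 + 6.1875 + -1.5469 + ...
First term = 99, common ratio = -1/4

For |r| < 1, S = a / (1 - r)
S = 99 / (1 - (-1/4))
S = 99 / (5/4)
S = 396/5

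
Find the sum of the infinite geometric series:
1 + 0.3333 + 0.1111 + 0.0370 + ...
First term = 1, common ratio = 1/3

For |r| < 1, S = a / (1 - r)
S = 1 / (1 - (1/3))
S = 1 / (2/3)
S = 3/2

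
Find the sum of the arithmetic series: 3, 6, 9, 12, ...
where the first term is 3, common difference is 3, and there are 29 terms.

Sₙ = n/2 × (first + last)
Last term = a + (n-1)d = 3 + (29-1)×3 = 87
S_29 = 29/2 × (3 + 87)
S_29 = 29/2 × 90 = 1305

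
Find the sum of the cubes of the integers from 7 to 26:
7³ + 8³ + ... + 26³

Use ∑_{k=1}^{n} k³ = [n(n+1)/2]², then subtract the first 6 terms.
∑_{k=1}^{26} k³ = [26×27/2]² = 351² = 123201
∑_{k=1}^{6} k³ = [6×7/2]² = 21² = 441
∑_{k=7}^{26} k³ = 123201 - 441 = 122760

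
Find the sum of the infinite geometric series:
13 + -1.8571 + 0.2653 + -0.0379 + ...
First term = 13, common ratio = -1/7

For |r| < 1, S = a / (1 - r)
S = 13 / (1 - (-1/7))
S = 13 / (8/7)
S = 91/8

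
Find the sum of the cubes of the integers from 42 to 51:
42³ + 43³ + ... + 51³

Use ∑_{k=1}^{n} k³ = [n(n+1)/2]², then subtract the first 41 terms.
∑_{k=1}^{51} k³ = [51×52/2]² = 1326² = 1758276
∑_{k=1}^{41} k³ = [41×42/2]² = 861² = 741321
∑_{k=42}^{51} k³ = 1758276 - 741321 = 1016955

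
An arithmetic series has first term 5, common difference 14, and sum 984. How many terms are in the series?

Using S = n/2 × [2a + (n-1)d]
984 = n/2 × [2(5) + (n-1)(14)]
984 = n/2 × [10 + 14n - 14]
1968 = n × [-4 + 14n]
14n² + (-4)n - 1968 = 0
Discriminant: Δ = (-4)² - 4(14)(-1968) = 16 + 110208 = 110224
√Δ = 332
n = [-(-4) + √Δ] / (2·14) = (4 + 332) / 28 = 336 / 28 = 12
(The negative root is discarded since n must be a positive integer.)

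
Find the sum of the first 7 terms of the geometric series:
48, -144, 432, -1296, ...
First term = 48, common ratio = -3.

Sₙ = a(1 - rⁿ) / (1 - r)
S_7 = 48(1 - (-3)^7) / (1 - (-3))
S_7 = 48(1 - (-2187)) / (4)
S_7 = 26256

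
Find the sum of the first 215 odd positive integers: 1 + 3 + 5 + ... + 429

Sum of first n odd numbers = n²
= 215²
= 46225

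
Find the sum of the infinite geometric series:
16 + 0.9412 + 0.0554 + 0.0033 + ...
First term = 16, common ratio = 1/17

For |r| < 1, S = a / (1 - r)
S = 16 / (1 - (1/17))
S = 16 / (16/17)
S = 17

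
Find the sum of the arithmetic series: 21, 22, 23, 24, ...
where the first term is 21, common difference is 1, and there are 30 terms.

Sₙ = n/2 × (first + last)
Last term = a + (n-1)d = 21 + (30-1)×1 = 50
S_30 = 30/2 × (21 + 50)
S_30 = 30/2 × 71 = 1065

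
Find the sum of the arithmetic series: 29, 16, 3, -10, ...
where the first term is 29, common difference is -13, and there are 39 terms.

Sₙ = n/2 × (first + last)
Last term = a + (n-1)d = 29 + (39-1)×(-13) = -465
S_39 = 39/2 × (29 + (-465))
S_39 = 39/2 × (-436) = -8502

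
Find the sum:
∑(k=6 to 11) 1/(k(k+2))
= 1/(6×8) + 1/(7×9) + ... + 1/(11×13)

Partial fractions: 1/(k(k+2)) = (1/2)[1/k - 1/(k+2)]
Telescoping leaves the first two and last two terms:
= (1/2)[1/6 + 1/7 - 1/12 - 1/13]
= 163/2184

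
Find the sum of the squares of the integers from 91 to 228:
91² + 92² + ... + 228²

Use ∑_{k=1}^{n} k² = n(n+1)(2n+1)/6, then subtract the first 90 terms.
∑_{k=1}^{228} k² = 228×229×457/6 = 3976814
∑_{k=1}^{90} k² = 90×91×181/6 = 247065
∑_{k=91}^{228} k² = 3976814 - 247065 = 3729749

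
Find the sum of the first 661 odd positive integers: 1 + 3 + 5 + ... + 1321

Sum of first n odd numbers = n²
= 661²
= 436921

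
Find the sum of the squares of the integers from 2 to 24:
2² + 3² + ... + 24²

Use ∑_{k=1}^{n} k² = n(n+1)(2n+1)/6, then subtract the first 1 terms.
∑_{k=1}^{24} k² = 24×25×49/6 = 4900
∑_{k=1}^{1} k² = 1×2×3/6 = 1
∑_{k=2}^{24} k² = 4900 - 1 = 4899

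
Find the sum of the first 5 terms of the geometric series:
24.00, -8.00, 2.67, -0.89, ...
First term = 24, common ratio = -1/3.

Sₙ = a(1 - rⁿ) / (1 - r)
S_5 = 24(1 - (-1/3)^5) / (1 - (-1/3))
S_5 = 24(1 - (-1/243)) / (4/3)
S_5 = 488/27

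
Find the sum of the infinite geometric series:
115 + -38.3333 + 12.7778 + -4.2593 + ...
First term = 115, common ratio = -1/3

For |r| < 1, S = a / (1 - r)
S = 115 / (1 - (-1/3))
S = 115 / (4/3)
S = 345/4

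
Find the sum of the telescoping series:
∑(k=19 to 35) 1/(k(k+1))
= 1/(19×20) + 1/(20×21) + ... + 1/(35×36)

Partial fractions: 1/(k(k+1)) = 1/k - 1/(k+1)
The series telescopes:
= (1/19 - 1/20) + (1/20 - 1/21) + ... + (1/35 - 1/36)
= 1/19 - 1/36
= 17/684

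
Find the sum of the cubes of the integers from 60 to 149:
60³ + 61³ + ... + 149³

Use ∑_{k=1}^{n} k³ = [n(n+1)/2]², then subtract the first 59 terms.
∑_{k=1}^{149} k³ = [149×150/2]² = 11175² = 124880625
∑_{k=1}^{59} k³ = [59×60/2]² = 1770² = 3132900
∑_{k=60}^{149} k³ = 124880625 - 3132900 = 121747725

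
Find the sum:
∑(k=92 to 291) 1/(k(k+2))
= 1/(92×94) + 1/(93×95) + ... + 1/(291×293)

Partial fractions: 1/(k(k+2)) = (1/2)[1/k - 1/(k+2)]
Telescoping leaves the first two and last two terms:
= (1/2)[1/92 + 1/93 - 1/292 - 1/293]
= 1352825/183004284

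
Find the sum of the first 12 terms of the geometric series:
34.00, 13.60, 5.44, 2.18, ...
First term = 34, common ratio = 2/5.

Sₙ = a(1 - rⁿ) / (1 - r)
S_12 = 34(1 - (2/5)^12) / (1 - (2/5))
S_12 = 34(1 - (4096/244140625)) / (3/5)
S_12 = 2766880662/48828125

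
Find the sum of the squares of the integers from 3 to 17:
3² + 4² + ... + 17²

Use ∑_{k=1}^{n} k² = n(n+1)(2n+1)/6, then subtract the first 2 terms.
∑_{k=1}^{17} k² = 17×18×35/6 = 1785
∑_{k=1}^{2} k² = 2×3×5/6 = 5
∑_{k=3}^{17} k² = 1785 - 5 = 1780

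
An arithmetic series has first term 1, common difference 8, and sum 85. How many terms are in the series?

Using S = n/2 × [2a + (n-1)d]
85 = n/2 × [2(1) + (n-1)(8)]
85 = n/2 × [2 + 8n - 8]
170 = n × [-6 + 8n]
8n² + (-6)n - 170 = 0
Discriminant: Δ = (-6)² - 4(8)(-170) = 36 + 5440 = 5476
√Δ = 74
n = [-(-6) + √Δ] / (2·8) = (6 + 74) / 16 = 80 / 16 = 5
(The negative root is discarded since n must be a positive integer.)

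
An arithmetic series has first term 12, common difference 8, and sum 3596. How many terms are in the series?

Using S = n/2 × [2a + (n-1)d]
3596 = n/2 × [2(12) + (n-1)(8)]
3596 = n/2 × [24 + 8n - 8]
7192 = n × [16 + 8n]
8n² + (16)n - 7192 = 0
Discriminant: Δ = (16)² - 4(8)(-7192) = 256 + 230144 = 230400
√Δ = 480
n = [-(16) + √Δ] / (2·8) = (-16 + 480) / 16 = 464 / 16 = 29
(The negative root is discarded since n must be a positive integer.)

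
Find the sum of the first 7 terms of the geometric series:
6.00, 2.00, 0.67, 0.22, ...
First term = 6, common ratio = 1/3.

Sₙ = a(1 - rⁿ) / (1 - r)
S_7 = 6(1 - (1/3)^7) / (1 - (1/3))
S_7 = 6(1 - (1/2187)) / (2/3)
S_7 = 2186/243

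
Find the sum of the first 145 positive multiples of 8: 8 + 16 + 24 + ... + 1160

Factor out 8: = 8(1 + 2 + ... + 145) = 8 × n(n+1)/2
= 8 × 145×146/2
= 8 × 10585
= 84680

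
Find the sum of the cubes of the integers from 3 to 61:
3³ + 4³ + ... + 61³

Use ∑_{k=1}^{n} k³ = [n(n+1)/2]², then subtract the first 2 terms.
∑_{k=1}^{61} k³ = [61×62/2]² = 1891² = 3575881
∑_{k=1}^{2} k³ = [2×3/2]² = 3² = 9
∑_{k=3}^{61} k³ = 3575881 - 9 = 3575872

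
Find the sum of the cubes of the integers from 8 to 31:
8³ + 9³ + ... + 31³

Use ∑_{k=1}^{n} k³ = [n(n+1)/2]², then subtract the first 7 terms.
∑_{k=1}^{31} k³ = [31×32/2]² = 496² = 246016
∑_{k=1}^{7} k³ = [7×8/2]² = 28² = 784
∑_{k=8}^{31} k³ = 246016 - 784 = 245232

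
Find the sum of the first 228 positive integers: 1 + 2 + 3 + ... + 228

Formula: ∑k = n(n+1)/2
= 228×229/2
= 52212/2
= 26106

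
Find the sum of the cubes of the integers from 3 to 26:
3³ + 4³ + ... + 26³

Use ∑_{k=1}^{n} k³ = [n(n+1)/2]², then subtract the first 2 terms.
∑_{k=1}^{26} k³ = [26×27/2]² = 351² = 123201
∑_{k=1}^{2} k³ = [2×3/2]² = 3² = 9
∑_{k=3}^{26} k³ = 123201 - 9 = 123192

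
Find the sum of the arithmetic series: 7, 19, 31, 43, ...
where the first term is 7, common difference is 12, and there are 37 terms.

Sₙ = n/2 × (first + last)
Last term = a + (n-1)d = 7 + (37-1)×12 = 439
S_37 = 37/2 × (7 + 439)
S_37 = 37/2 × 446 = 8251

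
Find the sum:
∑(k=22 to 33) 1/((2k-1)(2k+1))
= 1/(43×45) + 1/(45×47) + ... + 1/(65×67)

Partial fractions: 1/((2k-1)(2k+1)) = (1/2)[1/(2k-1) - 1/(2k+1)]
The series telescopes:
= (1/2)[1/43 - 1/67]
= 12/2881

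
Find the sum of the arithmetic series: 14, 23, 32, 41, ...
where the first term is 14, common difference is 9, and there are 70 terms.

Sₙ = n/2 × (first + last)
Last term = a + (n-1)d = 14 + (70-1)×9 = 635
S_70 = 70/2 × (14 + 635)
S_70 = 70/2 × 649 = 22715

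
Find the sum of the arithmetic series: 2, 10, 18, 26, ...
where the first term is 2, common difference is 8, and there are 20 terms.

Sₙ = n/2 × (first + last)
Last term = a + (n-1)d = 2 + (20-1)×8 = 154
S_20 = 20/2 × (2 + 154)
S_20 = 20/2 × 156 = 1560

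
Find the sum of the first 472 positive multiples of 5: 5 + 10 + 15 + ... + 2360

Factor out 5: = 5(1 + 2 + ... + 472) = 5 × n(n+1)/2
= 5 × 472×473/2
= 5 × 111628
= 558140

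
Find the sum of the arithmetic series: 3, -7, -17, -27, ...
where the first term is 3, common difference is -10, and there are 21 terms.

Sₙ = n/2 × (first + last)
Last term = a + (n-1)d = 3 + (21-1)×(-10) = -197
S_21 = 21/2 × (3 + (-197))
S_21 = 21/2 × (-194) = -2037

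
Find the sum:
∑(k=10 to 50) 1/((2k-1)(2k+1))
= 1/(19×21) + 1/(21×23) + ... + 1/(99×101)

Partial fractions: 1/((2k-1)(2k+1)) = (1/2)[1/(2k-1) - 1/(2k+1)]
The series telescopes:
= (1/2)[1/19 - 1/101]
= 41/1919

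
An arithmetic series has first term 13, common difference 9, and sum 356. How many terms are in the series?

Using S = n/2 × [2a + (n-1)d]
356 = n/2 × [2(13) + (n-1)(9)]
356 = n/2 × [26 + 9n - 9]
712 = n × [17 + 9n]
9n² + (17)n - 712 = 0
Discriminant: Δ = (17)² - 4(9)(-712) = 289 + 25632 = 25921
√Δ = 161
n = [-(17) + √Δ] / (2·9) = (-17 + 161) / 18 = 144 / 18 = 8
(The negative root is discarded since n must be a positive integer.)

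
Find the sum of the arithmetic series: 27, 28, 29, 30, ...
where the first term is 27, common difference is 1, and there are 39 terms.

Sₙ = n/2 × (first + last)
Last term = a + (n-1)d = 27 + (39-1)×1 = 65
S_39 = 39/2 × (27 + 65)
S_39 = 39/2 × 92 = 1794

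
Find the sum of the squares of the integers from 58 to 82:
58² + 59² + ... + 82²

Use ∑_{k=1}^{n} k² = n(n+1)(2n+1)/6, then subtract the first 57 terms.
∑_{k=1}^{82} k² = 82×83×165/6 = 187165
∑_{k=1}^{57} k² = 57×58×115/6 = 63365
∑_{k=58}^{82} k² = 187165 - 63365 = 123800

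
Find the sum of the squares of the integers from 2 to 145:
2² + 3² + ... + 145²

Use ∑_{k=1}^{n} k² = n(n+1)(2n+1)/6, then subtract the first 1 terms.
∑_{k=1}^{145} k² = 145×146×291/6 = 1026745
∑_{k=1}^{1} k² = 1×2×3/6 = 1
∑_{k=2}^{145} k² = 1026745 - 1 = 1026744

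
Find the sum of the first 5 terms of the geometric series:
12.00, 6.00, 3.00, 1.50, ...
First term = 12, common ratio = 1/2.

Sₙ = a(1 - rⁿ) / (1 - r)
S_5 = 12(1 - (1/2)^5) / (1 - (1/2))
S_5 = 12(1 - (1/32)) / (1/2)
S_5 = 93/4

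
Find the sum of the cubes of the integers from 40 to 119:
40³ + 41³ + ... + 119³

Use ∑_{k=1}^{n} k³ = [n(n+1)/2]², then subtract the first 39 terms.
∑_{k=1}^{119} k³ = [119×120/2]² = 7140² = 50979600
∑_{k=1}^{39} k³ = [39×40/2]² = 780² = 608400
∑_{k=40}^{119} k³ = 50979600 - 608400 = 50371200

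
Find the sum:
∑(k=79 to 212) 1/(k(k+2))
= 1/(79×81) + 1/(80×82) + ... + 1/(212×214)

Partial fractions: 1/(k(k+2)) = (1/2)[1/k - 1/(k+2)]
Telescoping leaves the first two and last two terms:
= (1/2)[1/79 + 1/80 - 1/213 - 1/214]
= 2274449/288078240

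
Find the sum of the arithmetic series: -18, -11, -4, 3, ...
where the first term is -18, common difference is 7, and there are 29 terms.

Sₙ = n/2 × (first + last)
Last term = a + (n-1)d = -18 + (29-1)×7 = 178
S_29 = 29/2 × (-18 + 178)
S_29 = 29/2 × 160 = 2320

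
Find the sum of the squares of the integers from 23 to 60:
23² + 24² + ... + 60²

Use ∑_{k=1}^{n} k² = n(n+1)(2n+1)/6, then subtract the first 22 terms.
∑_{k=1}^{60} k² = 60×61×121/6 = 73810
∑_{k=1}^{22} k² = 22×23×45/6 = 3795
∑_{k=23}^{60} k² = 73810 - 3795 = 70015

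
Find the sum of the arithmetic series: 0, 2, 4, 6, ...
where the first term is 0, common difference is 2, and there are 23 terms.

Sₙ = n/2 × (first + last)
Last term = a + (n-1)d = 0 + (23-1)×2 = 44
S_23 = 23/2 × (0 + 44)
S_23 = 23/2 × 44 = 506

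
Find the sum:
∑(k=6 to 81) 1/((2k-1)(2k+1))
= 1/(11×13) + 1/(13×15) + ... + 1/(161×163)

Partial fractions: 1/((2k-1)(2k+1)) = (1/2)[1/(2k-1) - 1/(2k+1)]
The series telescopes:
= (1/2)[1/11 - 1/163]
= 76/1793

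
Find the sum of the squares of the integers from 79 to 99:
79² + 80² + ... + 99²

Use ∑_{k=1}^{n} k² = n(n+1)(2n+1)/6, then subtract the first 78 terms.
∑_{k=1}^{99} k² = 99×100×199/6 = 328350
∑_{k=1}^{78} k² = 78×79×157/6 = 161239
∑_{k=79}^{99} k² = 328350 - 161239 = 167111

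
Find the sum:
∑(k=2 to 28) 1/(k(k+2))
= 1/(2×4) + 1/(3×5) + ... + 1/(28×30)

Partial fractions: 1/(k(k+2)) = (1/2)[1/k - 1/(k+2)]
Telescoping leaves the first two and last two terms:
= (1/2)[1/2 + 1/3 - 1/29 - 1/30]
= 111/290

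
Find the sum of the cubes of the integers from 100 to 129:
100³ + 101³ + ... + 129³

Use ∑_{k=1}^{n} k³ = [n(n+1)/2]², then subtract the first 99 terms.
∑_{k=1}^{129} k³ = [129×130/2]² = 8385² = 70308225
∑_{k=1}^{99} k³ = [99×100/2]² = 4950² = 24502500
∑_{k=100}^{129} k³ = 70308225 - 24502500 = 45805725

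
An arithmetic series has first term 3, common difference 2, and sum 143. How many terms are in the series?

Using S = n/2 × [2a + (n-1)d]
143 = n/2 × [2(3) + (n-1)(2)]
143 = n/2 × [6 + 2n - 2]
286 = n × [4 + 2n]
2n² + (4)n - 286 = 0
Discriminant: Δ = (4)² - 4(2)(-286) = 16 + 2288 = 2304
√Δ = 48
n = [-(4) + √Δ] / (2·2) = (-4 + 48) / 4 = 44 / 4 = 11
(The negative root is discarded since n must be a positive integer.)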